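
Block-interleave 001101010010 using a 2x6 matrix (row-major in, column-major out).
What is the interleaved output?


Matrix:
  001101
  010010
Read columns: 000110100110

000110100110


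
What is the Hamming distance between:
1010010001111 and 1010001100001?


XOR: 0000011101110
Count of 1s: 6

6


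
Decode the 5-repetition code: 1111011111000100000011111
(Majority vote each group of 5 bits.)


Groups: 11110, 11111, 00010, 00000, 11111
Majority votes: 11001

11001


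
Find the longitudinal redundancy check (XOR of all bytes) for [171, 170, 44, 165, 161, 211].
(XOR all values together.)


XOR chain: 171 ^ 170 ^ 44 ^ 165 ^ 161 ^ 211 = 250

250


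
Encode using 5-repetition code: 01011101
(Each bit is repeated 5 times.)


Each bit -> 5 copies

0000011111000001111111111111110000011111


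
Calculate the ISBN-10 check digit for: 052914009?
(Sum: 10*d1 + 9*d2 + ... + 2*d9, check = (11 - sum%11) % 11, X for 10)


Weighted sum: 168
168 mod 11 = 3

Check digit: 8


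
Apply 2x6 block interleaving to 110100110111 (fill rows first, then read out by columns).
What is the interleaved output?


Matrix:
  110100
  110111
Read columns: 111100110101

111100110101


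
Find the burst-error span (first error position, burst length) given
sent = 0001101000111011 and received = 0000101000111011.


XOR: 0001000000000000

Burst at position 3, length 1


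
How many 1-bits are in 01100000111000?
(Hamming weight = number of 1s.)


Counting 1s in 01100000111000

5


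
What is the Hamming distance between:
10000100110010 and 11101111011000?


XOR: 01101011101010
Count of 1s: 8

8


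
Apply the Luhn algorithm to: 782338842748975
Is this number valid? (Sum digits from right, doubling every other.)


Luhn sum = 85
85 mod 10 = 5

Invalid (Luhn sum mod 10 = 5)


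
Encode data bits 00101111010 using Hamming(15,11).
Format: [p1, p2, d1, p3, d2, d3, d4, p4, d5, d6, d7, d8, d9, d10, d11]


Parity bits: p1=0, p2=0, p3=1, p4=1

000101011111010


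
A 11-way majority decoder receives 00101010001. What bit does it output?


Ones: 4 out of 11
Threshold: 6

0 (4/11 voted 1)


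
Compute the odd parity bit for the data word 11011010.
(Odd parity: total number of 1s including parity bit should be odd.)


Number of 1s in data: 5
Parity bit: 0

0


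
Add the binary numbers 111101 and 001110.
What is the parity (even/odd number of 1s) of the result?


111101 = 61
001110 = 14
Sum = 75 = 1001011
1s count = 4

even parity (4 ones in 1001011)


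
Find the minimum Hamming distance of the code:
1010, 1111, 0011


Comparing all pairs, minimum distance: 2
Can detect 1 errors, correct 0 errors

2


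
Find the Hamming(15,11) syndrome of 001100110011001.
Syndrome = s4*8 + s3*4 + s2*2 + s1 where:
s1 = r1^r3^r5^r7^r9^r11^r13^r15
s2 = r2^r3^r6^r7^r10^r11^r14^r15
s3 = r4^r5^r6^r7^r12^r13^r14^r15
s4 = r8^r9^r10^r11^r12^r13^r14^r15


s1=0, s2=0, s3=0, s4=0

Syndrome = 0 (no error)


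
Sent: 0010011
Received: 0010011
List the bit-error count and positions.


XOR: 0000000

0 errors (received matches sent)


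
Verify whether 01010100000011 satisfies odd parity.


Number of 1s: 5

Yes, parity is correct (5 ones)


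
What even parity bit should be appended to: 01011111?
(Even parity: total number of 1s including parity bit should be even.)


Number of 1s in data: 6
Parity bit: 0

0


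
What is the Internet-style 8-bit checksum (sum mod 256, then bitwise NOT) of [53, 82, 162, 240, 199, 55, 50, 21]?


Sum = 862 mod 256 = 94
Complement = 161

161


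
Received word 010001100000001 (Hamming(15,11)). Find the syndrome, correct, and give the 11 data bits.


Syndrome = 12: error at position 12

Data: 00110001001 (corrected bit 12)


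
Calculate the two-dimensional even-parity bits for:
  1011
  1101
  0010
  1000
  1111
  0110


Row parities: 111100
Column parities: 0101

Row P: 111100, Col P: 0101, Corner: 0


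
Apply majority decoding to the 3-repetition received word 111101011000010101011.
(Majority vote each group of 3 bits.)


Groups: 111, 101, 011, 000, 010, 101, 011
Majority votes: 1110011

1110011


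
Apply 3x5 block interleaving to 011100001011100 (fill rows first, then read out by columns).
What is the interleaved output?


Matrix:
  01110
  00010
  11100
Read columns: 001101101110000

001101101110000


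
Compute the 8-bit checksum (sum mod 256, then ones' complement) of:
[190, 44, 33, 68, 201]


Sum = 536 mod 256 = 24
Complement = 231

231


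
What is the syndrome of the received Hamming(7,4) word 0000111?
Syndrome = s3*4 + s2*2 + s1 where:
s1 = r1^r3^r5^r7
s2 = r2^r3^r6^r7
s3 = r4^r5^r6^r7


s1=0, s2=0, s3=1

Syndrome = 4 (error at position 4)


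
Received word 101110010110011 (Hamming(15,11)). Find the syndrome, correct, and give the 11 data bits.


Syndrome = 11: error at position 11

Data: 11000100011 (corrected bit 11)


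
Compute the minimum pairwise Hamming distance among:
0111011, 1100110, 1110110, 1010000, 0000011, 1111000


Comparing all pairs, minimum distance: 1
Can detect 0 errors, correct 0 errors

1


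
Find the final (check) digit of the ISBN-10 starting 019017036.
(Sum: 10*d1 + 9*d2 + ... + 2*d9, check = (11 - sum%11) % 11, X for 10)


Weighted sum: 143
143 mod 11 = 0

Check digit: 0


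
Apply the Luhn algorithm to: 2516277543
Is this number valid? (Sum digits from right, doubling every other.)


Luhn sum = 49
49 mod 10 = 9

Invalid (Luhn sum mod 10 = 9)


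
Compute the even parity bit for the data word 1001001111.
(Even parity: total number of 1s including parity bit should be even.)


Number of 1s in data: 6
Parity bit: 0

0


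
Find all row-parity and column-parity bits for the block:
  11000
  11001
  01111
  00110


Row parities: 0100
Column parities: 01000

Row P: 0100, Col P: 01000, Corner: 1


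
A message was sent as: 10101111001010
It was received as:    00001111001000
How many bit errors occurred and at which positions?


XOR: 10100000000010

3 error(s) at position(s): 0, 2, 12


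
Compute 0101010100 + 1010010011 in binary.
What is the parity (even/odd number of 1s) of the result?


0101010100 = 340
1010010011 = 659
Sum = 999 = 1111100111
1s count = 8

even parity (8 ones in 1111100111)


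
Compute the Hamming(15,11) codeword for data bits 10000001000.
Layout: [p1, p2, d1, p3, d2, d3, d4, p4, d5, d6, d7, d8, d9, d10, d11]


Parity bits: p1=1, p2=1, p3=1, p4=1

111100010001000


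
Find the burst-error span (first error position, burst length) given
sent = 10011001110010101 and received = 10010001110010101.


XOR: 00001000000000000

Burst at position 4, length 1


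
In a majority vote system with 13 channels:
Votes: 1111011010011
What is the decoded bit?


Ones: 9 out of 13
Threshold: 7

1 (9/13 voted 1)


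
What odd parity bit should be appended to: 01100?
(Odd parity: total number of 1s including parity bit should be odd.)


Number of 1s in data: 2
Parity bit: 1

1


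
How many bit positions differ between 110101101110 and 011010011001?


XOR: 101111110111
Count of 1s: 10

10


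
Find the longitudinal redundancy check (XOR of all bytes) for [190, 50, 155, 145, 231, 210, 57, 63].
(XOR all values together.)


XOR chain: 190 ^ 50 ^ 155 ^ 145 ^ 231 ^ 210 ^ 57 ^ 63 = 181

181


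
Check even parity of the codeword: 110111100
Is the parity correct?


Number of 1s: 6

Yes, parity is correct (6 ones)


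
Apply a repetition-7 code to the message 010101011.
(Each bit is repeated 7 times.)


Each bit -> 7 copies

000000011111110000000111111100000001111111000000011111111111111


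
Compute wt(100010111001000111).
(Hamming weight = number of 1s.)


Counting 1s in 100010111001000111

9


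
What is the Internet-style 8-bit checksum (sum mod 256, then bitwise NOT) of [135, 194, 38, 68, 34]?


Sum = 469 mod 256 = 213
Complement = 42

42


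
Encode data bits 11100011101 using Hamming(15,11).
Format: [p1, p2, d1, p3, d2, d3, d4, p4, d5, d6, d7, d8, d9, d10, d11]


Parity bits: p1=1, p2=0, p3=1, p4=0

101111000011101


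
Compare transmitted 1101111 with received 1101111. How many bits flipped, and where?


XOR: 0000000

0 errors (received matches sent)


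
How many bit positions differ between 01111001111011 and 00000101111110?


XOR: 01111100000101
Count of 1s: 7

7


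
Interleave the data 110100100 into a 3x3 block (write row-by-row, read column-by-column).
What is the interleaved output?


Matrix:
  110
  100
  100
Read columns: 111100000

111100000


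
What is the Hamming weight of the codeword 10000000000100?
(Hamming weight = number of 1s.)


Counting 1s in 10000000000100

2


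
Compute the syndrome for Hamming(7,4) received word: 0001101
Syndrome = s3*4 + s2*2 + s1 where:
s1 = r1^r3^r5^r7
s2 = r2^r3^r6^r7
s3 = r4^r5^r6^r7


s1=0, s2=1, s3=1

Syndrome = 6 (error at position 6)


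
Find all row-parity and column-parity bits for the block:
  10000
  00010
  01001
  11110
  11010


Row parities: 11001
Column parities: 11111

Row P: 11001, Col P: 11111, Corner: 1


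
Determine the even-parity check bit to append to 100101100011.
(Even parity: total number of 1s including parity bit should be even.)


Number of 1s in data: 6
Parity bit: 0

0


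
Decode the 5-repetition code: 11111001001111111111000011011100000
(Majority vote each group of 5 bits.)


Groups: 11111, 00100, 11111, 11111, 00001, 10111, 00000
Majority votes: 1011010

1011010


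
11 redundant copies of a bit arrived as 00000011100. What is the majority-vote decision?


Ones: 3 out of 11
Threshold: 6

0 (3/11 voted 1)


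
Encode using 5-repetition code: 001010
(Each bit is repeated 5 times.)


Each bit -> 5 copies

000000000011111000001111100000


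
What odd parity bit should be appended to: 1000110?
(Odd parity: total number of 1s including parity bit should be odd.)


Number of 1s in data: 3
Parity bit: 0

0


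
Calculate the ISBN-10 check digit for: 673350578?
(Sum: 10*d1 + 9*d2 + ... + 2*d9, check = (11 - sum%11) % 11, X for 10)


Weighted sum: 255
255 mod 11 = 2

Check digit: 9


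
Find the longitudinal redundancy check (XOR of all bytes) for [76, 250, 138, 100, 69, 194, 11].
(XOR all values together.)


XOR chain: 76 ^ 250 ^ 138 ^ 100 ^ 69 ^ 194 ^ 11 = 212

212


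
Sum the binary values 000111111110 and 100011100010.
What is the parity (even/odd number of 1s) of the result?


000111111110 = 510
100011100010 = 2274
Sum = 2784 = 101011100000
1s count = 5

odd parity (5 ones in 101011100000)


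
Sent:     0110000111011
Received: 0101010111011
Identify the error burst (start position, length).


XOR: 0011010000000

Burst at position 2, length 4


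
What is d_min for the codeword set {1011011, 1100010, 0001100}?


Comparing all pairs, minimum distance: 4
Can detect 3 errors, correct 1 errors

4


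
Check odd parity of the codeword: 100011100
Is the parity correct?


Number of 1s: 4

No, parity error (4 ones)


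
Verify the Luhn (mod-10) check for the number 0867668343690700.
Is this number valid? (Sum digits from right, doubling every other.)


Luhn sum = 67
67 mod 10 = 7

Invalid (Luhn sum mod 10 = 7)


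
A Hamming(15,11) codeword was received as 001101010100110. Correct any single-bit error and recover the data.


Syndrome = 0: no error detected

Data: 10100100110 (no errors)


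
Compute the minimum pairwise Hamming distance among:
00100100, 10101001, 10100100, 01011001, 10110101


Comparing all pairs, minimum distance: 1
Can detect 0 errors, correct 0 errors

1


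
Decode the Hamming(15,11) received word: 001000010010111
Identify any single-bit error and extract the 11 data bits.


Syndrome = 12: error at position 12

Data: 10000011111 (corrected bit 12)


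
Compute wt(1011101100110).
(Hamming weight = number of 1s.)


Counting 1s in 1011101100110

8


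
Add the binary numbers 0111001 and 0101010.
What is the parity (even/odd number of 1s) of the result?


0111001 = 57
0101010 = 42
Sum = 99 = 1100011
1s count = 4

even parity (4 ones in 1100011)


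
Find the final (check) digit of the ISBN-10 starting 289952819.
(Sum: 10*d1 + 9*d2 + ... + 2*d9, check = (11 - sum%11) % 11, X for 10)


Weighted sum: 320
320 mod 11 = 1

Check digit: X


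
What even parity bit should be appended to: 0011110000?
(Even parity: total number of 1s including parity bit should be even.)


Number of 1s in data: 4
Parity bit: 0

0


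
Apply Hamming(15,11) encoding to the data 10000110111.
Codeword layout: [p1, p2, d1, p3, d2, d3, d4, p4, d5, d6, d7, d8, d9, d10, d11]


Parity bits: p1=0, p2=1, p3=1, p4=1

011100010110111


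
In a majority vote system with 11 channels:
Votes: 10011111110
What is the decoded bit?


Ones: 8 out of 11
Threshold: 6

1 (8/11 voted 1)


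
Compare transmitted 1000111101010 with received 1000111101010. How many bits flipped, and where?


XOR: 0000000000000

0 errors (received matches sent)


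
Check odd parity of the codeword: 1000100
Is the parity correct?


Number of 1s: 2

No, parity error (2 ones)


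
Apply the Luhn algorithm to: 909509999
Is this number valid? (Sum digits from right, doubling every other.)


Luhn sum = 55
55 mod 10 = 5

Invalid (Luhn sum mod 10 = 5)


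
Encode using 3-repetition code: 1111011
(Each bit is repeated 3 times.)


Each bit -> 3 copies

111111111111000111111


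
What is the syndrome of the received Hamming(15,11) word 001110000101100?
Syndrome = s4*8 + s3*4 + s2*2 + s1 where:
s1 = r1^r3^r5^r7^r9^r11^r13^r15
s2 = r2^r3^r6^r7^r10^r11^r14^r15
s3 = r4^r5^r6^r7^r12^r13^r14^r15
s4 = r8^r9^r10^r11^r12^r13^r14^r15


s1=1, s2=0, s3=0, s4=1

Syndrome = 9 (error at position 9)


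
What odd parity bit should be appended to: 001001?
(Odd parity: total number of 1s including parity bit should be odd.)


Number of 1s in data: 2
Parity bit: 1

1


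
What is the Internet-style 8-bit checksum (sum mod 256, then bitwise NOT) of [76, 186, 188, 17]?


Sum = 467 mod 256 = 211
Complement = 44

44


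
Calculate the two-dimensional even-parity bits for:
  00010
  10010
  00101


Row parities: 100
Column parities: 10101

Row P: 100, Col P: 10101, Corner: 1


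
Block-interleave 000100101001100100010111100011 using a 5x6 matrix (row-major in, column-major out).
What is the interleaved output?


Matrix:
  000100
  101001
  100100
  010111
  100011
Read columns: 011010001001000101100001101011

011010001001000101100001101011


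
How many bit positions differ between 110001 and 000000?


XOR: 110001
Count of 1s: 3

3


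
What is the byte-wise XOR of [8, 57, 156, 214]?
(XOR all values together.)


XOR chain: 8 ^ 57 ^ 156 ^ 214 = 123

123


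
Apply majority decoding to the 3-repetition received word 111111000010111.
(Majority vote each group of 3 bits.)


Groups: 111, 111, 000, 010, 111
Majority votes: 11001

11001


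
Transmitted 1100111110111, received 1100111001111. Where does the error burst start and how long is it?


XOR: 0000000111000

Burst at position 7, length 3


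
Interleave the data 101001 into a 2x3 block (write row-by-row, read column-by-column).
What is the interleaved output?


Matrix:
  101
  001
Read columns: 100011

100011


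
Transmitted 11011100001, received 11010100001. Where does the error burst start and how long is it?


XOR: 00001000000

Burst at position 4, length 1


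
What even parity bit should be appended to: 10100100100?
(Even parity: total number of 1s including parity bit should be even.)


Number of 1s in data: 4
Parity bit: 0

0


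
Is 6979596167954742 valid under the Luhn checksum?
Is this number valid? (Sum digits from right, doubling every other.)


Luhn sum = 89
89 mod 10 = 9

Invalid (Luhn sum mod 10 = 9)


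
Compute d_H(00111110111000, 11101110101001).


XOR: 11010000010001
Count of 1s: 5

5


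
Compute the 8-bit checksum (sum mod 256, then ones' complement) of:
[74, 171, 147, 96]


Sum = 488 mod 256 = 232
Complement = 23

23


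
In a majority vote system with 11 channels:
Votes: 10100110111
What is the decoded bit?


Ones: 7 out of 11
Threshold: 6

1 (7/11 voted 1)


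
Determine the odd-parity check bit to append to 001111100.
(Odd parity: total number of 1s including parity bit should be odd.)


Number of 1s in data: 5
Parity bit: 0

0


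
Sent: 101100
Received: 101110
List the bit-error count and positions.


XOR: 000010

1 error(s) at position(s): 4


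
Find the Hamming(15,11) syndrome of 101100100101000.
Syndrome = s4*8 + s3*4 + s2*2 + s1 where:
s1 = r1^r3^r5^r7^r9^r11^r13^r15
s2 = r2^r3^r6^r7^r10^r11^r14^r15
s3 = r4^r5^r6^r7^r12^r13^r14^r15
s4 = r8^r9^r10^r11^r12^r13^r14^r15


s1=1, s2=1, s3=1, s4=0

Syndrome = 7 (error at position 7)


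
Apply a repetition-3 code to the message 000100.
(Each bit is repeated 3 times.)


Each bit -> 3 copies

000000000111000000


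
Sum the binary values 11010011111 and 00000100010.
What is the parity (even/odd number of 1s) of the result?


11010011111 = 1695
00000100010 = 34
Sum = 1729 = 11011000001
1s count = 5

odd parity (5 ones in 11011000001)


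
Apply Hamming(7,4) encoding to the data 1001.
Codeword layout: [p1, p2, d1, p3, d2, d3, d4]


Parity bits: p1=0, p2=0, p3=1

0011001


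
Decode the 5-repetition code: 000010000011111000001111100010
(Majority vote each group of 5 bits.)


Groups: 00001, 00000, 11111, 00000, 11111, 00010
Majority votes: 001010

001010


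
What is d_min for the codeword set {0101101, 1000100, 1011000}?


Comparing all pairs, minimum distance: 3
Can detect 2 errors, correct 1 errors

3


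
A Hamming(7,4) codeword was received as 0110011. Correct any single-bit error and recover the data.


Syndrome = 0: no error detected

Data: 1011 (no errors)


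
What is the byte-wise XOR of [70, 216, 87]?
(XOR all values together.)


XOR chain: 70 ^ 216 ^ 87 = 201

201


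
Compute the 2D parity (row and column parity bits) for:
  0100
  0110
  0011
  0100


Row parities: 1001
Column parities: 0101

Row P: 1001, Col P: 0101, Corner: 0


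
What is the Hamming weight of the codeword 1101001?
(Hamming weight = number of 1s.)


Counting 1s in 1101001

4


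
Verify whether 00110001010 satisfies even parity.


Number of 1s: 4

Yes, parity is correct (4 ones)


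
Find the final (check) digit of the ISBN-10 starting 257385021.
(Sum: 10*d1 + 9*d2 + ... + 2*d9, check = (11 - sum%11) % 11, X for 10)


Weighted sum: 223
223 mod 11 = 3

Check digit: 8


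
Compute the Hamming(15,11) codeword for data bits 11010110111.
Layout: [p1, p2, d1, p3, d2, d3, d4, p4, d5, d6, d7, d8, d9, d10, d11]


Parity bits: p1=0, p2=0, p3=1, p4=1

001110110110111


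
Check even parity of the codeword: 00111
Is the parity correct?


Number of 1s: 3

No, parity error (3 ones)


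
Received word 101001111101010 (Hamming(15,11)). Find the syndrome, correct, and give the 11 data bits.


Syndrome = 10: error at position 10

Data: 10111001010 (corrected bit 10)


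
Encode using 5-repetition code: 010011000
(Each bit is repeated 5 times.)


Each bit -> 5 copies

000001111100000000001111111111000000000000000


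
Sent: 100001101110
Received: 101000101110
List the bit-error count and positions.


XOR: 001001000000

2 error(s) at position(s): 2, 5


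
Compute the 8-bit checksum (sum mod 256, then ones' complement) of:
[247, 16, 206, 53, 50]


Sum = 572 mod 256 = 60
Complement = 195

195


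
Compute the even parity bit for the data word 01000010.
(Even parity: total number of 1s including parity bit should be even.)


Number of 1s in data: 2
Parity bit: 0

0


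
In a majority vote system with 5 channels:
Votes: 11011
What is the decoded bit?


Ones: 4 out of 5
Threshold: 3

1 (4/5 voted 1)


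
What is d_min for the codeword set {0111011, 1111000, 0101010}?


Comparing all pairs, minimum distance: 2
Can detect 1 errors, correct 0 errors

2


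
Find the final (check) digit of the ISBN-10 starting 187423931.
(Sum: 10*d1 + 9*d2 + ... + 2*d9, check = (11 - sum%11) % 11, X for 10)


Weighted sum: 240
240 mod 11 = 9

Check digit: 2


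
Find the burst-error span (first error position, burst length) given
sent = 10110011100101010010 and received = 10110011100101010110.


XOR: 00000000000000000100

Burst at position 17, length 1


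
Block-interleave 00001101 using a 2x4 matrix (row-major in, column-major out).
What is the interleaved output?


Matrix:
  0000
  1101
Read columns: 01010001

01010001


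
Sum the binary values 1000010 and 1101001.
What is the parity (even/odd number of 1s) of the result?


1000010 = 66
1101001 = 105
Sum = 171 = 10101011
1s count = 5

odd parity (5 ones in 10101011)


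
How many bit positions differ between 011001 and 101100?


XOR: 110101
Count of 1s: 4

4


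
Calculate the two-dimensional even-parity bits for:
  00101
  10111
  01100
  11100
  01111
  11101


Row parities: 000100
Column parities: 10000

Row P: 000100, Col P: 10000, Corner: 1


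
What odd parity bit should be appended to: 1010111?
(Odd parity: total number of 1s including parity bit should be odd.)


Number of 1s in data: 5
Parity bit: 0

0


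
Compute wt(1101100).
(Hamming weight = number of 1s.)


Counting 1s in 1101100

4


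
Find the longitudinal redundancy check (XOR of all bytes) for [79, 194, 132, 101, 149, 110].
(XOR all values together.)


XOR chain: 79 ^ 194 ^ 132 ^ 101 ^ 149 ^ 110 = 151

151


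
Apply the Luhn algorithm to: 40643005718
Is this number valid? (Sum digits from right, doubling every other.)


Luhn sum = 39
39 mod 10 = 9

Invalid (Luhn sum mod 10 = 9)


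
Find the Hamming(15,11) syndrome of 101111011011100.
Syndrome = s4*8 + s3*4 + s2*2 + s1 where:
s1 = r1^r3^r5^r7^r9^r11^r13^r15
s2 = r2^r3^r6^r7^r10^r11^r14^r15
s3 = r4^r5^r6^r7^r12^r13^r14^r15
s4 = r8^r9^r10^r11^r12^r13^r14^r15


s1=0, s2=1, s3=1, s4=1

Syndrome = 14 (error at position 14)


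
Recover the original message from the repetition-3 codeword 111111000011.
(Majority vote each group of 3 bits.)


Groups: 111, 111, 000, 011
Majority votes: 1101

1101


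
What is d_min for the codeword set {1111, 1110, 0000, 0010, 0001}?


Comparing all pairs, minimum distance: 1
Can detect 0 errors, correct 0 errors

1


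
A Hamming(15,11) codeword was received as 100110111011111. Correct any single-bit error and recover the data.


Syndrome = 13: error at position 13

Data: 01011011011 (corrected bit 13)


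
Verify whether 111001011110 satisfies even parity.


Number of 1s: 8

Yes, parity is correct (8 ones)


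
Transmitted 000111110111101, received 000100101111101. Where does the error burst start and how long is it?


XOR: 000011011000000

Burst at position 4, length 5


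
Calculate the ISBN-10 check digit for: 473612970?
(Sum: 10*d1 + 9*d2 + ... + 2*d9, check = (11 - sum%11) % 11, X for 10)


Weighted sum: 242
242 mod 11 = 0

Check digit: 0


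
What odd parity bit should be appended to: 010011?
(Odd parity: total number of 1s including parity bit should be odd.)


Number of 1s in data: 3
Parity bit: 0

0


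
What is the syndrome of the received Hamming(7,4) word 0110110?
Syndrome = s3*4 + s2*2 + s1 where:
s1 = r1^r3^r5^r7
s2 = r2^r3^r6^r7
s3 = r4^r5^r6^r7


s1=0, s2=1, s3=0

Syndrome = 2 (error at position 2)


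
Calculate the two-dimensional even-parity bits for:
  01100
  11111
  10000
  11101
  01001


Row parities: 01100
Column parities: 10111

Row P: 01100, Col P: 10111, Corner: 0


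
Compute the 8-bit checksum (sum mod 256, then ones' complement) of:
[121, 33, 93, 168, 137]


Sum = 552 mod 256 = 40
Complement = 215

215


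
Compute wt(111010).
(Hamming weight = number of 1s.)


Counting 1s in 111010

4


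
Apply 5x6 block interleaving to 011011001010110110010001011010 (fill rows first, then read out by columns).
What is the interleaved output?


Matrix:
  011011
  001010
  110110
  010001
  011010
Read columns: 001001011111001001001110110010

001001011111001001001110110010


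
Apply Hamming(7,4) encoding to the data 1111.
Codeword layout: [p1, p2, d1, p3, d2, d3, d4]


Parity bits: p1=1, p2=1, p3=1

1111111


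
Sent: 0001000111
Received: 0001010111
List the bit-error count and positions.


XOR: 0000010000

1 error(s) at position(s): 5


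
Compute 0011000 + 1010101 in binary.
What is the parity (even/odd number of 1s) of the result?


0011000 = 24
1010101 = 85
Sum = 109 = 1101101
1s count = 5

odd parity (5 ones in 1101101)


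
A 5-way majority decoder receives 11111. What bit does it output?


Ones: 5 out of 5
Threshold: 3

1 (5/5 voted 1)


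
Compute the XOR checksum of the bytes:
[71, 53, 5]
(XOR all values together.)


XOR chain: 71 ^ 53 ^ 5 = 119

119


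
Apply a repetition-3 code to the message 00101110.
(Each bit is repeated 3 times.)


Each bit -> 3 copies

000000111000111111111000


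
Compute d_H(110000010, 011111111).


XOR: 101111101
Count of 1s: 7

7


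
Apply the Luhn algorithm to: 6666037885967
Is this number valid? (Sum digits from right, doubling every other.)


Luhn sum = 66
66 mod 10 = 6

Invalid (Luhn sum mod 10 = 6)


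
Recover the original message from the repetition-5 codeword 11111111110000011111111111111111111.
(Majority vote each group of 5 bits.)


Groups: 11111, 11111, 00000, 11111, 11111, 11111, 11111
Majority votes: 1101111

1101111


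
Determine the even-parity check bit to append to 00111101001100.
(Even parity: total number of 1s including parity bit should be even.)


Number of 1s in data: 7
Parity bit: 1

1


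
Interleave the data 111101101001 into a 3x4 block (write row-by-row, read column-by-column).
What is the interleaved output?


Matrix:
  1111
  0110
  1001
Read columns: 101110110101

101110110101


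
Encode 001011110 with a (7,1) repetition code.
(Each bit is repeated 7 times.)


Each bit -> 7 copies

000000000000001111111000000011111111111111111111111111110000000


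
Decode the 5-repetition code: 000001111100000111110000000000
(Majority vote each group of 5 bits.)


Groups: 00000, 11111, 00000, 11111, 00000, 00000
Majority votes: 010100

010100


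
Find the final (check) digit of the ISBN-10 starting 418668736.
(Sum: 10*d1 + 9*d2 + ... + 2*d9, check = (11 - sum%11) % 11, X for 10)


Weighted sum: 280
280 mod 11 = 5

Check digit: 6


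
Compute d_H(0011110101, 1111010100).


XOR: 1100100001
Count of 1s: 4

4


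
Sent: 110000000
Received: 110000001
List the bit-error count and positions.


XOR: 000000001

1 error(s) at position(s): 8


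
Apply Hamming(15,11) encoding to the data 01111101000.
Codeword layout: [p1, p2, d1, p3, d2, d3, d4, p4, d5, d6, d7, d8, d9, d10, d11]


Parity bits: p1=1, p2=1, p3=0, p4=1

110011111101000


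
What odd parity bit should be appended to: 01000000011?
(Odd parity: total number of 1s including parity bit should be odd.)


Number of 1s in data: 3
Parity bit: 0

0


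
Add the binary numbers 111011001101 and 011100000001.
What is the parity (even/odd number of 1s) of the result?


111011001101 = 3789
011100000001 = 1793
Sum = 5582 = 1010111001110
1s count = 8

even parity (8 ones in 1010111001110)


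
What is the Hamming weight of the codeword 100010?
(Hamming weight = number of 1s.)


Counting 1s in 100010

2


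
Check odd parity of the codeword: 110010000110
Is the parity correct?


Number of 1s: 5

Yes, parity is correct (5 ones)


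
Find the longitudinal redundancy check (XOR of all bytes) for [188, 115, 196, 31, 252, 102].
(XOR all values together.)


XOR chain: 188 ^ 115 ^ 196 ^ 31 ^ 252 ^ 102 = 142

142


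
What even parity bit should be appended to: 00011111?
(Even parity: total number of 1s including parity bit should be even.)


Number of 1s in data: 5
Parity bit: 1

1


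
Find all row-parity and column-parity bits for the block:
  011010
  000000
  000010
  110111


Row parities: 1011
Column parities: 101111

Row P: 1011, Col P: 101111, Corner: 1


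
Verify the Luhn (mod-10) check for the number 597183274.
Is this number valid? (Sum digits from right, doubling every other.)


Luhn sum = 48
48 mod 10 = 8

Invalid (Luhn sum mod 10 = 8)


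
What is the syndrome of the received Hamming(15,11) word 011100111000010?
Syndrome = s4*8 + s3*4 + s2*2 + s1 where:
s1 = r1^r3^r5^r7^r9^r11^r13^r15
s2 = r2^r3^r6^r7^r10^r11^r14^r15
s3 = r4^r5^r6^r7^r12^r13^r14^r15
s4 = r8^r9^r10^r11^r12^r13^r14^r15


s1=1, s2=0, s3=1, s4=1

Syndrome = 13 (error at position 13)


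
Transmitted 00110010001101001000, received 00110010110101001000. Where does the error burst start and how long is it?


XOR: 00000000111000000000

Burst at position 8, length 3


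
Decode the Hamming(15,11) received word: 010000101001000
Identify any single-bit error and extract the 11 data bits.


Syndrome = 0: no error detected

Data: 00011001000 (no errors)


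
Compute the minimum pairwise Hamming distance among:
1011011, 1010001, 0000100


Comparing all pairs, minimum distance: 2
Can detect 1 errors, correct 0 errors

2


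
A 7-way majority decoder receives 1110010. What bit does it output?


Ones: 4 out of 7
Threshold: 4

1 (4/7 voted 1)


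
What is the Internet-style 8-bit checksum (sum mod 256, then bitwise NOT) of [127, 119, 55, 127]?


Sum = 428 mod 256 = 172
Complement = 83

83


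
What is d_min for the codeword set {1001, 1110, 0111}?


Comparing all pairs, minimum distance: 2
Can detect 1 errors, correct 0 errors

2


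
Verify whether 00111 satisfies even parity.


Number of 1s: 3

No, parity error (3 ones)


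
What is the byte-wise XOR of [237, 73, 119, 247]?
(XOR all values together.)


XOR chain: 237 ^ 73 ^ 119 ^ 247 = 36

36


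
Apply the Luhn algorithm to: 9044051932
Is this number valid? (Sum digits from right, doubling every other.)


Luhn sum = 45
45 mod 10 = 5

Invalid (Luhn sum mod 10 = 5)


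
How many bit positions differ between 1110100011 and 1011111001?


XOR: 0101011010
Count of 1s: 5

5


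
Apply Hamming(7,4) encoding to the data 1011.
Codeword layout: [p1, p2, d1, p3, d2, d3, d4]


Parity bits: p1=0, p2=1, p3=0

0110011


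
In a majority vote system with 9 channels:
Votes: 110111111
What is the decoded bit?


Ones: 8 out of 9
Threshold: 5

1 (8/9 voted 1)


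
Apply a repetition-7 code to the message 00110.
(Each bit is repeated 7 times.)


Each bit -> 7 copies

00000000000000111111111111110000000


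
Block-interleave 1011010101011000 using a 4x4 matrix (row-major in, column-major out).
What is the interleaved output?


Matrix:
  1011
  0101
  0101
  1000
Read columns: 1001011010001110

1001011010001110


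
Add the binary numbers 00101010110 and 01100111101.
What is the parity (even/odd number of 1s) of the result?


00101010110 = 342
01100111101 = 829
Sum = 1171 = 10010010011
1s count = 5

odd parity (5 ones in 10010010011)


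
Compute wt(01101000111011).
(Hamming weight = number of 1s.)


Counting 1s in 01101000111011

8


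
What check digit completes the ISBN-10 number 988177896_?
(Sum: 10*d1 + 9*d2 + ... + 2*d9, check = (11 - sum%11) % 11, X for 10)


Weighted sum: 381
381 mod 11 = 7

Check digit: 4


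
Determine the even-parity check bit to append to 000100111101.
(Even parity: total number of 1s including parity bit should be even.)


Number of 1s in data: 6
Parity bit: 0

0


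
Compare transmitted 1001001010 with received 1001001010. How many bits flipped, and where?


XOR: 0000000000

0 errors (received matches sent)


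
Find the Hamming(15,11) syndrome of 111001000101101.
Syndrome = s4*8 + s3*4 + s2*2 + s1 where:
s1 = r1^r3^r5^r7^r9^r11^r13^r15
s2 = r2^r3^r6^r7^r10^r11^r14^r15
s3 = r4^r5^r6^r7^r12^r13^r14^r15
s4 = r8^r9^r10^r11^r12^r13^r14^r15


s1=0, s2=1, s3=0, s4=0

Syndrome = 2 (error at position 2)


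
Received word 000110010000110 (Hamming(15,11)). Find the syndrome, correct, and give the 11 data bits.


Syndrome = 10: error at position 10

Data: 01000100110 (corrected bit 10)


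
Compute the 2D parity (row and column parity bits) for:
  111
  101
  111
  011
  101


Row parities: 10100
Column parities: 011

Row P: 10100, Col P: 011, Corner: 0


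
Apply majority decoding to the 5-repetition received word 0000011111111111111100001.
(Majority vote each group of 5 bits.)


Groups: 00000, 11111, 11111, 11111, 00001
Majority votes: 01110

01110


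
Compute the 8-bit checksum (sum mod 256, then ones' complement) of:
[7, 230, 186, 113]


Sum = 536 mod 256 = 24
Complement = 231

231


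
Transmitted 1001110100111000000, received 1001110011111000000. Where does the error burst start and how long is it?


XOR: 0000000111000000000

Burst at position 7, length 3


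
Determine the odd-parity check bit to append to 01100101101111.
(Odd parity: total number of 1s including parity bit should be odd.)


Number of 1s in data: 9
Parity bit: 0

0


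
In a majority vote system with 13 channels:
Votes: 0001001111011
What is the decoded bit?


Ones: 7 out of 13
Threshold: 7

1 (7/13 voted 1)


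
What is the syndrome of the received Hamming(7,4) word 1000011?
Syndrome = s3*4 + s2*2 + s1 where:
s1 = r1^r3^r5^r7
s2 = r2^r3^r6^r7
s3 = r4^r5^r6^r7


s1=0, s2=0, s3=0

Syndrome = 0 (no error)


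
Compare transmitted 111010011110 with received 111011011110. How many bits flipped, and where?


XOR: 000001000000

1 error(s) at position(s): 5


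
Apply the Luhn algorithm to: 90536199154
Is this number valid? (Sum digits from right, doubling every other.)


Luhn sum = 52
52 mod 10 = 2

Invalid (Luhn sum mod 10 = 2)


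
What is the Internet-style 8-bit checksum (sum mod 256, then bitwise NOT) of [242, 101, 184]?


Sum = 527 mod 256 = 15
Complement = 240

240


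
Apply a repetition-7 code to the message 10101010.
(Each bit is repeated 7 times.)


Each bit -> 7 copies

11111110000000111111100000001111111000000011111110000000


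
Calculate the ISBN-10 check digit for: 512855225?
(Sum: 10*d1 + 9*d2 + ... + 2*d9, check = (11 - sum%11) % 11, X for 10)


Weighted sum: 210
210 mod 11 = 1

Check digit: X


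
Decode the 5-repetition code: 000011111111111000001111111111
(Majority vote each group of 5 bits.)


Groups: 00001, 11111, 11111, 00000, 11111, 11111
Majority votes: 011011

011011


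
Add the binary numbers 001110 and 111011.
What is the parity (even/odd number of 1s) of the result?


001110 = 14
111011 = 59
Sum = 73 = 1001001
1s count = 3

odd parity (3 ones in 1001001)


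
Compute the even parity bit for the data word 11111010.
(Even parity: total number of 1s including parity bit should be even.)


Number of 1s in data: 6
Parity bit: 0

0


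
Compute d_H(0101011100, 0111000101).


XOR: 0010011001
Count of 1s: 4

4


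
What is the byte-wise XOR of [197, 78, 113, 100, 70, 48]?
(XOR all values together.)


XOR chain: 197 ^ 78 ^ 113 ^ 100 ^ 70 ^ 48 = 232

232


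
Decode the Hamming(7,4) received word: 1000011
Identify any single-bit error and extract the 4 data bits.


Syndrome = 0: no error detected

Data: 0011 (no errors)


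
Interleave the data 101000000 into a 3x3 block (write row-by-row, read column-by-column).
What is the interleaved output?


Matrix:
  101
  000
  000
Read columns: 100000100

100000100


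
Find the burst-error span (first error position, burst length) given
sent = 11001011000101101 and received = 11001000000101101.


XOR: 00000011000000000

Burst at position 6, length 2


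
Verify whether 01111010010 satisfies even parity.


Number of 1s: 6

Yes, parity is correct (6 ones)


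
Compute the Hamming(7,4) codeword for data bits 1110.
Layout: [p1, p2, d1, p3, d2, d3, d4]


Parity bits: p1=0, p2=0, p3=0

0010110


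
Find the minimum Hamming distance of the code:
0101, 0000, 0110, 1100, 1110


Comparing all pairs, minimum distance: 1
Can detect 0 errors, correct 0 errors

1


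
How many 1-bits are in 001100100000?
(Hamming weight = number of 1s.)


Counting 1s in 001100100000

3


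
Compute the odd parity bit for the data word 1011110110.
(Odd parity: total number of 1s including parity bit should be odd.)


Number of 1s in data: 7
Parity bit: 0

0


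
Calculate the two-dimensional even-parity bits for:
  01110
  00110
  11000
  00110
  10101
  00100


Row parities: 100011
Column parities: 00111

Row P: 100011, Col P: 00111, Corner: 1


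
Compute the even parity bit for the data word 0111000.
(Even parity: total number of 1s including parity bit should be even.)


Number of 1s in data: 3
Parity bit: 1

1


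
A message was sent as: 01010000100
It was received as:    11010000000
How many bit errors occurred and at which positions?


XOR: 10000000100

2 error(s) at position(s): 0, 8


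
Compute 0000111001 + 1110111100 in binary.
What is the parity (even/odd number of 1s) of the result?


0000111001 = 57
1110111100 = 956
Sum = 1013 = 1111110101
1s count = 8

even parity (8 ones in 1111110101)


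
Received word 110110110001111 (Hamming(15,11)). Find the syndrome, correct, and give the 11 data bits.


Syndrome = 13: error at position 13

Data: 01010001011 (corrected bit 13)


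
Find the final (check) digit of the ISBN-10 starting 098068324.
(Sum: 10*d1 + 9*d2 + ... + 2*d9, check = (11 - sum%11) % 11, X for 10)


Weighted sum: 247
247 mod 11 = 5

Check digit: 6


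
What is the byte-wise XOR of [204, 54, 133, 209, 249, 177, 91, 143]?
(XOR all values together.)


XOR chain: 204 ^ 54 ^ 133 ^ 209 ^ 249 ^ 177 ^ 91 ^ 143 = 50

50


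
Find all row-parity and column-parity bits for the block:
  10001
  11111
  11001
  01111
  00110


Row parities: 01100
Column parities: 11110

Row P: 01100, Col P: 11110, Corner: 0


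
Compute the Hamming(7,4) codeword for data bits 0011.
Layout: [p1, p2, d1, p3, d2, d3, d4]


Parity bits: p1=1, p2=0, p3=0

1000011


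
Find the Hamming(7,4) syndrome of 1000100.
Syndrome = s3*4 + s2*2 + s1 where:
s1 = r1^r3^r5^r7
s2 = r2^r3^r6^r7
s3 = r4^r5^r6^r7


s1=0, s2=0, s3=1

Syndrome = 4 (error at position 4)


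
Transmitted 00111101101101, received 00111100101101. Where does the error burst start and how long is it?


XOR: 00000001000000

Burst at position 7, length 1


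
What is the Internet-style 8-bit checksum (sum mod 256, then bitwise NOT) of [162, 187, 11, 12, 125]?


Sum = 497 mod 256 = 241
Complement = 14

14


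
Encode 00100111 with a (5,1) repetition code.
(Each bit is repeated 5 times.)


Each bit -> 5 copies

0000000000111110000000000111111111111111


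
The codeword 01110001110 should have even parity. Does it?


Number of 1s: 6

Yes, parity is correct (6 ones)


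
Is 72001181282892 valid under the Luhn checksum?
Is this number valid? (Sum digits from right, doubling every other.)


Luhn sum = 53
53 mod 10 = 3

Invalid (Luhn sum mod 10 = 3)


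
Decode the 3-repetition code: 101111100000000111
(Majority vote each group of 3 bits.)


Groups: 101, 111, 100, 000, 000, 111
Majority votes: 110001

110001


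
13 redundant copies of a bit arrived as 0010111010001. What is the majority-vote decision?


Ones: 6 out of 13
Threshold: 7

0 (6/13 voted 1)
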